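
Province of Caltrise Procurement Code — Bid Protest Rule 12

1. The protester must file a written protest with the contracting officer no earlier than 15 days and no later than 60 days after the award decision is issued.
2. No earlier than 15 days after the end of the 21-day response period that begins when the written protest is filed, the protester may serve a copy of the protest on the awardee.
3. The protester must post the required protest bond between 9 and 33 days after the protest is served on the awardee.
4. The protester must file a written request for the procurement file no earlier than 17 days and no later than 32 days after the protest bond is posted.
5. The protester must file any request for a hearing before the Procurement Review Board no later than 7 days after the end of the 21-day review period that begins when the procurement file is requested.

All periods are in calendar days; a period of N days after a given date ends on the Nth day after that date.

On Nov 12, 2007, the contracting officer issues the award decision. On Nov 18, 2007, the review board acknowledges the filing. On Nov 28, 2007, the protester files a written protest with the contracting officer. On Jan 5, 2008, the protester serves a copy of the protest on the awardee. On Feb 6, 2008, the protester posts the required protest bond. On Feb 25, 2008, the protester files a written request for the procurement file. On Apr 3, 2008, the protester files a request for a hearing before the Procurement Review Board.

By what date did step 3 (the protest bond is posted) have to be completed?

Step 3 runs from Jan 5, 2008, when the protest is served on the awardee. The window is 9–33 days after Jan 5, 2008; it closes on Feb 7, 2008.

Feb 7, 2008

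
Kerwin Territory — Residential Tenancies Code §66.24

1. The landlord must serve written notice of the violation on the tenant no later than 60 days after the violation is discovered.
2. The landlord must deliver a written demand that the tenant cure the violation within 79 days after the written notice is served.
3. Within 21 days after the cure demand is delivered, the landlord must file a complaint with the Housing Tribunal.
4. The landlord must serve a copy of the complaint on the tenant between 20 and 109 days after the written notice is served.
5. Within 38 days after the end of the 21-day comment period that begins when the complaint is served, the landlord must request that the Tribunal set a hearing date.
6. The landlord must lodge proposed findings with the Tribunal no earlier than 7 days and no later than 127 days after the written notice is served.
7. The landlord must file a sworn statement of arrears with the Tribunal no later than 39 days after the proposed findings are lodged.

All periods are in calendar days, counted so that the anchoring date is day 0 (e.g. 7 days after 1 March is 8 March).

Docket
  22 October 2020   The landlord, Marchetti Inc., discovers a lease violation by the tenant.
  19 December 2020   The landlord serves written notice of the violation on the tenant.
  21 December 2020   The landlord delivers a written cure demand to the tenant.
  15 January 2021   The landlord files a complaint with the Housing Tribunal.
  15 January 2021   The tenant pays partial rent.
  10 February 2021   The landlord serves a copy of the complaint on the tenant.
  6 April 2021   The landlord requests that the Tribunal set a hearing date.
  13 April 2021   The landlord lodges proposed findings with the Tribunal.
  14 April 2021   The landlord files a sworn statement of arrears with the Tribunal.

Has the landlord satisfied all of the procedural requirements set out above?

Step 1 — counting 60 days from 22 October 2020 (when the violation is discovered) gives a deadline of 21 December 2020; done 19 December 2020 — timely.
Step 2 — counting 79 days from 19 December 2020 (when the written notice is served) gives a deadline of 8 March 2021; completed 21 December 2020, before the deadline.
Step 3 — counting 21 days from 21 December 2020 (when the cure demand is delivered) gives a deadline of 11 January 2021; done 15 January 2021 — 4 days late.
That is the first point of non-compliance.

No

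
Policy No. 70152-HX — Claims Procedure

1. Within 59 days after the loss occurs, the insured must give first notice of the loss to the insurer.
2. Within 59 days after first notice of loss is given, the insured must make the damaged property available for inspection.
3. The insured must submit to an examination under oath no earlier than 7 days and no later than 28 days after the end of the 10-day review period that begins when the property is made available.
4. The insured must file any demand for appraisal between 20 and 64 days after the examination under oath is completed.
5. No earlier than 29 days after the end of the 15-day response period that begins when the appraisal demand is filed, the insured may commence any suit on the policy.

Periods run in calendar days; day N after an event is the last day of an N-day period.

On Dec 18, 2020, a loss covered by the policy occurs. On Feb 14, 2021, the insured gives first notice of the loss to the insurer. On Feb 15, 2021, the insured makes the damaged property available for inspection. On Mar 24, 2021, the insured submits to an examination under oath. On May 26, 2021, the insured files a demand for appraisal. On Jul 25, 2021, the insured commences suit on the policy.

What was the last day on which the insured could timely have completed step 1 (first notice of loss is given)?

Feb 15, 2021

Step 1 runs from Dec 18, 2020, when the loss occurs. 59 days after Dec 18, 2020 is Feb 15, 2021.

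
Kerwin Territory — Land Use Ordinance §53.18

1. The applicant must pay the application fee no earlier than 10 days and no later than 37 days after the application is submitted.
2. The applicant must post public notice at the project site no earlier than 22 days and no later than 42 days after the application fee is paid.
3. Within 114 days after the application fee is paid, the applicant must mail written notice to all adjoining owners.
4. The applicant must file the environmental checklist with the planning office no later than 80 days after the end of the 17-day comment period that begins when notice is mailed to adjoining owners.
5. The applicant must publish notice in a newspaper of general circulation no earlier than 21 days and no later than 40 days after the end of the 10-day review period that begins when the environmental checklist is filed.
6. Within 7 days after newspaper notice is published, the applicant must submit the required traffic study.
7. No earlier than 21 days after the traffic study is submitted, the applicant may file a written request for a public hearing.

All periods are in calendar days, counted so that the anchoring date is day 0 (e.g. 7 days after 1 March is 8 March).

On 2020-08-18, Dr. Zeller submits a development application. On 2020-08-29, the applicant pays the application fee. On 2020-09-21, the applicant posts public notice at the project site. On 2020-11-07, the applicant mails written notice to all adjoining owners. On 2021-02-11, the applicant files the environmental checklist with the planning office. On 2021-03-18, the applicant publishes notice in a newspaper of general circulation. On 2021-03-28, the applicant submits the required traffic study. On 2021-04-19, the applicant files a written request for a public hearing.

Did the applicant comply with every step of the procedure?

No

Step 1: the window is 10–37 days after 2020-08-18 (when the application is submitted), so 2020-08-28 through 2020-09-24; done 2020-08-29, which is between those dates.
Step 2: the window is 22–42 days after 2020-08-29 (when the application fee is paid), so 2020-09-20 through 2020-10-10; done 2020-09-21 — within the window.
Step 3: 114 days after 2020-08-29 (when the application fee is paid) is 2020-12-21; completed 2020-11-07, before the deadline.
Step 4: 80 days after 2020-11-24 (end of the 17-day comment period, which began when notice is mailed to adjoining owners on 2020-11-07) is 2021-02-12; 2021-02-11 is within that limit.
Step 5: the window is 21–40 days after 2021-02-21 (end of the 10-day review period, which began when the environmental checklist is filed on 2021-02-11), so 2021-03-14 through 2021-04-02; 2021-03-18 falls inside that range.
Step 6: 7 days after 2021-03-18 (when newspaper notice is published) is 2021-03-25; not done until 2021-03-28, 3 days after the deadline.
The procedure was therefore not followed at step 6.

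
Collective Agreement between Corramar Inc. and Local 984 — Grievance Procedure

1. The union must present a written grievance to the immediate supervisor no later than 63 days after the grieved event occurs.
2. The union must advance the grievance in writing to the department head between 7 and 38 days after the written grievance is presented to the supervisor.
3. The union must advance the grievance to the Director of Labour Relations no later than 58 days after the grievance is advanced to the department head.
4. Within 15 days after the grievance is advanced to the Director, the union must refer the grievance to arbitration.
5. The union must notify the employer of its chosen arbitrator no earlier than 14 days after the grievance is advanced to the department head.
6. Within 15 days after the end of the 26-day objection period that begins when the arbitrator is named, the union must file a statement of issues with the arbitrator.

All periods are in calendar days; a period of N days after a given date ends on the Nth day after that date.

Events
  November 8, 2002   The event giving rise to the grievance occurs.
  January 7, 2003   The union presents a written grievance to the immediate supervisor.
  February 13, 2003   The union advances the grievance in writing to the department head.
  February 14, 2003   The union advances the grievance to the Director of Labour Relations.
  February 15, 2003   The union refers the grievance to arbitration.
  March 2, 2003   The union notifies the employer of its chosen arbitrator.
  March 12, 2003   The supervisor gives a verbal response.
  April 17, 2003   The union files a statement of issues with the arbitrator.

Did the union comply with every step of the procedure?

No

(1) due by November 8, 2002 + 63 days = January 10, 2003; done January 7, 2003 — timely.
(2) the permitted window runs from January 7, 2003 + 7 = January 14, 2003 to January 7, 2003 + 38 = February 14, 2003; done February 13, 2003 — within the window.
(3) due by February 13, 2003 + 58 days = April 12, 2003; February 14, 2003 is within that limit.
(4) due by February 14, 2003 + 15 days = March 1, 2003; done February 15, 2003 — timely.
(5) permitted from February 13, 2003 + 14 days = February 27, 2003 onward; done March 2, 2003, after the minimum wait.
(6) due by March 28, 2003 + 15 days = April 12, 2003; done April 17, 2003 — 5 days late.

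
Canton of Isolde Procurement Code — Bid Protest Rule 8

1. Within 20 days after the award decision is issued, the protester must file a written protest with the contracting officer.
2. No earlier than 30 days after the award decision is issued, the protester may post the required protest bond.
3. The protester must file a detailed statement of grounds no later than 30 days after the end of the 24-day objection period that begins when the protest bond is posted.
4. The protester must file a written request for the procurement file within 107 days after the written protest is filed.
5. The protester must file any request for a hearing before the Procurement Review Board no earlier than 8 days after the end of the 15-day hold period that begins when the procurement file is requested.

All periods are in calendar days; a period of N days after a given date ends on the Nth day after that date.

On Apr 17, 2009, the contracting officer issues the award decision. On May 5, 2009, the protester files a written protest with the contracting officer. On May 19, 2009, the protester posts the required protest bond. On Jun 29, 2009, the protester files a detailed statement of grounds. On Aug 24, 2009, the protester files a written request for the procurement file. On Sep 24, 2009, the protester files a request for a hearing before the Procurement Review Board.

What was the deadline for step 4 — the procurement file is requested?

Aug 20, 2009

Step 4 runs from May 5, 2009, when the written protest is filed. 107 days after May 5, 2009 is Aug 20, 2009.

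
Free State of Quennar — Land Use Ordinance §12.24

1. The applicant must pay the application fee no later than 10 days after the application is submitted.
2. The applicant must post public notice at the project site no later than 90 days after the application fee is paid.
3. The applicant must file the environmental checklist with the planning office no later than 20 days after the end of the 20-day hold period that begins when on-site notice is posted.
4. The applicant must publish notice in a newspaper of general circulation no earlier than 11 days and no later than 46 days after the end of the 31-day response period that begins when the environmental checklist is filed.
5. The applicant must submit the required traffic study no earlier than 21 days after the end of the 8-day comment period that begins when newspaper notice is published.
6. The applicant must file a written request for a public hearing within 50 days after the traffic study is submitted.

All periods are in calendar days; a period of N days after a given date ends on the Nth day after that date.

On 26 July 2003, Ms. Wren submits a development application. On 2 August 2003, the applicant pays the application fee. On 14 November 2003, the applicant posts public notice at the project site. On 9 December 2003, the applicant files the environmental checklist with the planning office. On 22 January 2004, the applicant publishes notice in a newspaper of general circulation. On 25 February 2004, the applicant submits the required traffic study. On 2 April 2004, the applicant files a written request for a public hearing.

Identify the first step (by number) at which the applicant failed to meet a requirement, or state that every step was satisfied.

Step 2

Step 1: 10 days after 26 July 2003 (when the application is submitted) is 5 August 2003; completed 2 August 2003, before the deadline.
Step 2: 90 days after 2 August 2003 (when the application fee is paid) is 31 October 2003; not done until 14 November 2003, 14 days after the deadline.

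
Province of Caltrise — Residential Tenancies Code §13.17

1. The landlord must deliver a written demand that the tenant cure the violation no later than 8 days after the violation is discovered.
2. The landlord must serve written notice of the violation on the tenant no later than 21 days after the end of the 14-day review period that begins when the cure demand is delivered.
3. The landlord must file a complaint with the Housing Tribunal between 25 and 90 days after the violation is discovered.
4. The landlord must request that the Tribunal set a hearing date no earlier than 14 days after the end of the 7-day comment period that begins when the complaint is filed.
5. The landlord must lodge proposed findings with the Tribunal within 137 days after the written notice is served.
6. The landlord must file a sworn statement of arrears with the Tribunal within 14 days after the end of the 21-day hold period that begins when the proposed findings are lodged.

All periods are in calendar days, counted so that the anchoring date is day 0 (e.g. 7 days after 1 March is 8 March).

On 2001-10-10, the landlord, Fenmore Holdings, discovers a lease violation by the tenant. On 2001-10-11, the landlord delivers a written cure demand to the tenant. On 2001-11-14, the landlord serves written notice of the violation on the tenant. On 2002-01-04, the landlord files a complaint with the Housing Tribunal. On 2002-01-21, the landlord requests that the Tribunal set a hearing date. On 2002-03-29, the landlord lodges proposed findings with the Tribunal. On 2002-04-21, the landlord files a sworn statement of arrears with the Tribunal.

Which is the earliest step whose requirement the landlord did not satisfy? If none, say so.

Step 1 — counting 8 days from 2001-10-10 (when the violation is discovered) gives a deadline of 2001-10-18; 2001-10-11 is within that limit.
Step 2 — counting 21 days from 2001-10-25 (end of the 14-day review period, which began when the cure demand is delivered on 2001-10-11) gives a deadline of 2001-11-15; done 2001-11-14 — timely.
Step 3 — 25 and 90 days from 2001-10-10 (when the violation is discovered) are 2001-11-04 and 2002-01-08 respectively; done 2002-01-04, which is between those dates.
Step 4 — must wait 14 days from 2002-01-11 (end of the 7-day comment period, which began when the complaint is filed on 2002-01-04), so not before 2002-01-25; acted on 2002-01-21, 4 days prematurely.

Step 4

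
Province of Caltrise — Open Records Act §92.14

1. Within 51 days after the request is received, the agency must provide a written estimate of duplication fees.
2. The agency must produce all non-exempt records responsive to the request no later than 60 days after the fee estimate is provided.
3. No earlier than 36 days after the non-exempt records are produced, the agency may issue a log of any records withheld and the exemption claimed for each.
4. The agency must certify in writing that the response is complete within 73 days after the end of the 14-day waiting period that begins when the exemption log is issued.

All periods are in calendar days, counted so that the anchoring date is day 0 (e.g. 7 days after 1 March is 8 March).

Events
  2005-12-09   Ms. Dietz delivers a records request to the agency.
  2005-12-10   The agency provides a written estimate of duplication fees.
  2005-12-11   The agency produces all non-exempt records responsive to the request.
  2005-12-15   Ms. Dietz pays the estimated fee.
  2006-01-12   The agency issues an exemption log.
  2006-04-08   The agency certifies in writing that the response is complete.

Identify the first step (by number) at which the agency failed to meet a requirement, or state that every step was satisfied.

Step 1 — counting 51 days from 2005-12-09 (when the request is received) gives a deadline of 2006-01-29; completed 2005-12-10, before the deadline.
Step 2 — counting 60 days from 2005-12-10 (when the fee estimate is provided) gives a deadline of 2006-02-08; 2005-12-11 is within that limit.
Step 3 — must wait 36 days from 2005-12-11 (when the non-exempt records are produced), so not before 2006-01-16; acted on 2006-01-12, 4 days prematurely.
No need to go further; step 3 was not satisfied.

Step 3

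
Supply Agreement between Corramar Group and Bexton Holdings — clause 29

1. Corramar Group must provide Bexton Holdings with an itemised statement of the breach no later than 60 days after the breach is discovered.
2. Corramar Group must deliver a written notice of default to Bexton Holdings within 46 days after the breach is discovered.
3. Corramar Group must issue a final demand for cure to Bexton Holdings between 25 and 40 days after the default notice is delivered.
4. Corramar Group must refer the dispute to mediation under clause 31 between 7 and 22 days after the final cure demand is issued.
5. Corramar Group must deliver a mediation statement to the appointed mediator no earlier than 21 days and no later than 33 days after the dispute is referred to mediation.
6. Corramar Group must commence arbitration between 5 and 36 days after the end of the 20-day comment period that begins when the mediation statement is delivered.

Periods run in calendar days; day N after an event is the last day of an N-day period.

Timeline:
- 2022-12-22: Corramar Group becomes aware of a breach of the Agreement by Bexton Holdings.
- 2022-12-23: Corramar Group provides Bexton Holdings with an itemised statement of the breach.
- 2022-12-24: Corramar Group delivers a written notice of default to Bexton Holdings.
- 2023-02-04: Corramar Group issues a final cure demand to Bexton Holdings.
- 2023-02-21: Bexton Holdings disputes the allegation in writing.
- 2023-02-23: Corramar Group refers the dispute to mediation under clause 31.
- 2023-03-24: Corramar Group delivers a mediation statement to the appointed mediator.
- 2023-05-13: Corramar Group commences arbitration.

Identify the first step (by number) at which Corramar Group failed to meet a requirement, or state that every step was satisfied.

(1) due by 2022-12-22 + 60 days = 2023-02-20; done 2022-12-23 — timely.
(2) due by 2022-12-22 + 46 days = 2023-02-06; done 2022-12-24 — timely.
(3) the permitted window runs from 2022-12-24 + 25 = 2023-01-18 to 2022-12-24 + 40 = 2023-02-02; 2023-02-04 is 2 days past the end of the window.
No need to go further; step 3 was not satisfied.

Step 3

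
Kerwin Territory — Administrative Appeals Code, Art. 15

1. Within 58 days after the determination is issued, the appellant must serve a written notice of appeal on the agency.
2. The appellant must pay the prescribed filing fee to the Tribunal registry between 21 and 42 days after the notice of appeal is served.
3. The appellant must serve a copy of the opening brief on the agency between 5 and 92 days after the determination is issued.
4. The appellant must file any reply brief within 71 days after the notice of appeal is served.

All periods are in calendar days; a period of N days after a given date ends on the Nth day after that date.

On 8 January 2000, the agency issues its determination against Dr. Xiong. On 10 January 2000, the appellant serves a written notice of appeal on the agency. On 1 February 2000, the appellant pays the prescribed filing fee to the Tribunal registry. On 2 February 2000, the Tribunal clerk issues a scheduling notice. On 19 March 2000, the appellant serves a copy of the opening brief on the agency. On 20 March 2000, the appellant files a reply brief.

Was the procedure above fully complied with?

Yes

Step 1 — counting 58 days from 8 January 2000 (when the determination is issued) gives a deadline of 6 March 2000; completed 10 January 2000, before the deadline.
Step 2 — 21 and 42 days from 10 January 2000 (when the notice of appeal is served) are 31 January 2000 and 21 February 2000 respectively; done 1 February 2000, which is between those dates.
Step 3 — 5 and 92 days from 8 January 2000 (when the determination is issued) are 13 January 2000 and 9 April 2000 respectively; 19 March 2000 falls inside that range.
Step 4 — counting 71 days from 10 January 2000 (when the notice of appeal is served) gives a deadline of 21 March 2000; completed 20 March 2000, before the deadline.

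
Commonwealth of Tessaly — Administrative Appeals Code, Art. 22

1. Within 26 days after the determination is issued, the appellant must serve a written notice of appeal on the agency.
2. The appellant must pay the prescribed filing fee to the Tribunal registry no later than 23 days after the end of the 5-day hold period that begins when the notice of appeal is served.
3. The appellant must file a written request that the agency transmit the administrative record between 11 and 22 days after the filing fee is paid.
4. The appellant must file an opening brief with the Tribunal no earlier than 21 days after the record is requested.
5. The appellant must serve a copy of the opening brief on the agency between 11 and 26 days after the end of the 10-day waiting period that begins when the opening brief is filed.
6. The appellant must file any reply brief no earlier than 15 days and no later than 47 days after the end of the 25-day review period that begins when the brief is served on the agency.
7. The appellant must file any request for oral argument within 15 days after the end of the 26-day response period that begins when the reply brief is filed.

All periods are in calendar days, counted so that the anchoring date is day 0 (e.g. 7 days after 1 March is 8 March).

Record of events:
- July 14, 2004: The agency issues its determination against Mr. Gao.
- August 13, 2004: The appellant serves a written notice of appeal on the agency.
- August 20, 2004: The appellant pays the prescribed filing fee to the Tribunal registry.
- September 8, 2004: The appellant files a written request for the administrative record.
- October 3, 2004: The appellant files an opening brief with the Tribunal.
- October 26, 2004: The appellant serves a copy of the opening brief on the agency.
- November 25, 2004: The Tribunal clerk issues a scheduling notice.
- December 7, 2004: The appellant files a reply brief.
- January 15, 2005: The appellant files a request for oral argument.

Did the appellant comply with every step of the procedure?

No

Step 1: 26 days after July 14, 2004 (when the determination is issued) is August 9, 2004; done August 13, 2004 — 4 days late.
Later steps need not be reached.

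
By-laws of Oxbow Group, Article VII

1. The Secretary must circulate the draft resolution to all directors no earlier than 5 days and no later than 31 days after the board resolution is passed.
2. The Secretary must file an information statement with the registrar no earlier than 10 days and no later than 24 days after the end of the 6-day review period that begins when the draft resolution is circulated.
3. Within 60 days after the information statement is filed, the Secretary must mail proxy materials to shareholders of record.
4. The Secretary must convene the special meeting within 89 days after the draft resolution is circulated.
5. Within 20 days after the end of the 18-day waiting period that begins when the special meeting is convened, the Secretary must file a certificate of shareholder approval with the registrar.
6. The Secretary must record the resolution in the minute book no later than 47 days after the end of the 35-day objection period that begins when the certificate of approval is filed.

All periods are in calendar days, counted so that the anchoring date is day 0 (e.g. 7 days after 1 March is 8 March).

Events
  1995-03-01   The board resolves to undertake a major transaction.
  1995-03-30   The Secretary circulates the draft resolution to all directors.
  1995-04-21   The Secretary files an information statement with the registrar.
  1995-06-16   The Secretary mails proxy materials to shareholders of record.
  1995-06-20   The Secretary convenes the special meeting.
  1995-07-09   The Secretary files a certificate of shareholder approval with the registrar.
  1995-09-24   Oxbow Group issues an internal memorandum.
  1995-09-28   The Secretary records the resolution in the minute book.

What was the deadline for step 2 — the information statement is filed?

1995-04-29

The draft resolution is circulated on 1995-03-30; the 6-day review period therefore ends 1995-04-05, and step 2 runs from that date. The window is 10–24 days after 1995-04-05; it closes on 1995-04-29.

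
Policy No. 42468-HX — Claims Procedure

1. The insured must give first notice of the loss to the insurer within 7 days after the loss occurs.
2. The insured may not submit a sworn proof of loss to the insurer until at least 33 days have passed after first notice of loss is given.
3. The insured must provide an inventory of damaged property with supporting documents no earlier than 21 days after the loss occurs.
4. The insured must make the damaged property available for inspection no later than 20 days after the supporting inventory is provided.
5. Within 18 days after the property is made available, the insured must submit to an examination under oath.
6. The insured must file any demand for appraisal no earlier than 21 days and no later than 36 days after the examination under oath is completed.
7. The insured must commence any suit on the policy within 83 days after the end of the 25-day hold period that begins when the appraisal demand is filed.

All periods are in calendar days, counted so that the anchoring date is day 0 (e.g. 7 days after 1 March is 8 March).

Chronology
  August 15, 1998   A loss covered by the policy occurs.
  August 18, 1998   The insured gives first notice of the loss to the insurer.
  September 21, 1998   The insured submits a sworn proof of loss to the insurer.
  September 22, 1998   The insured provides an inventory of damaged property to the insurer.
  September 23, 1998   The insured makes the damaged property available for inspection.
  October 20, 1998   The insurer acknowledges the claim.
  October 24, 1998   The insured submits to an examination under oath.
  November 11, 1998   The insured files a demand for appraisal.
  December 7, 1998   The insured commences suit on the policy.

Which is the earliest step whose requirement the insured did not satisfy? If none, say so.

Step 1: 7 days after August 15, 1998 (when the loss occurs) is August 22, 1998; completed August 18, 1998, before the deadline.
Step 2: the earliest permitted date is 33 days after August 18, 1998 (when first notice of loss is given), i.e. September 20, 1998; September 21, 1998 is on or after that date.
Step 3: the earliest permitted date is 21 days after August 15, 1998 (when the loss occurs), i.e. September 5, 1998; done September 22, 1998 — permitted.
Step 4: 20 days after September 22, 1998 (when the supporting inventory is provided) is October 12, 1998; completed September 23, 1998, before the deadline.
Step 5: 18 days after September 23, 1998 (when the property is made available) is October 11, 1998; October 24, 1998 misses that deadline by 13 days.

Step 5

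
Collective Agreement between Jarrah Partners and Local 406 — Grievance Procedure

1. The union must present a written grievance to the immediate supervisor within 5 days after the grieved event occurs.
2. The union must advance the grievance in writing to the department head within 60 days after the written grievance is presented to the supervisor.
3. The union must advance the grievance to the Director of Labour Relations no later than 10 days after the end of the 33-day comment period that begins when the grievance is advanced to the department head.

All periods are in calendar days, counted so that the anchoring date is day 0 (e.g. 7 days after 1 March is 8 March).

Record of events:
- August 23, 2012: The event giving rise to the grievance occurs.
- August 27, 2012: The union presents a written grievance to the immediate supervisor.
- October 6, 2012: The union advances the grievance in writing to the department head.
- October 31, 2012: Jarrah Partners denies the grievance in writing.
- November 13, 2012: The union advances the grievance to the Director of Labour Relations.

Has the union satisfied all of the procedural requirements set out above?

Yes

(1) due by August 23, 2012 + 5 days = August 28, 2012; completed August 27, 2012, before the deadline.
(2) due by August 27, 2012 + 60 days = October 26, 2012; October 6, 2012 is within that limit.
(3) due by November 8, 2012 + 10 days = November 18, 2012; completed November 13, 2012, before the deadline.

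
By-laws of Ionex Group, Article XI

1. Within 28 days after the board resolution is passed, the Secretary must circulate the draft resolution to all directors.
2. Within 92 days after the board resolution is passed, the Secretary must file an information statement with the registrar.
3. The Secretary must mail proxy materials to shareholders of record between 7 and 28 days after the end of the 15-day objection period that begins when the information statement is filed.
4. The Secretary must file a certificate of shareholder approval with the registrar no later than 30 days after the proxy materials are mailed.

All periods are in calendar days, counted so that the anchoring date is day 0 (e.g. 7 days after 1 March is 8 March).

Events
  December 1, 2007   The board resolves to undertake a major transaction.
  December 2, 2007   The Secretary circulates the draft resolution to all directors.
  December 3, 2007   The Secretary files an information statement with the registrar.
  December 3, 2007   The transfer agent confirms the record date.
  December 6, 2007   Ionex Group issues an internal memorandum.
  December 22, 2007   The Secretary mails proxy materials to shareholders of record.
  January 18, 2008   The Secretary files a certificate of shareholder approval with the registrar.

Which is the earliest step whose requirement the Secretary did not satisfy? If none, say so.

Step 1: 28 days after December 1, 2007 (when the board resolution is passed) is December 29, 2007; December 2, 2007 is within that limit.
Step 2: 92 days after December 1, 2007 (when the board resolution is passed) is March 2, 2008; completed December 3, 2007, before the deadline.
Step 3: the window is 7–28 days after December 18, 2007 (end of the 15-day objection period, which began when the information statement is filed on December 3, 2007), so December 25, 2007 through January 15, 2008; December 22, 2007 is 3 days too early.

Step 3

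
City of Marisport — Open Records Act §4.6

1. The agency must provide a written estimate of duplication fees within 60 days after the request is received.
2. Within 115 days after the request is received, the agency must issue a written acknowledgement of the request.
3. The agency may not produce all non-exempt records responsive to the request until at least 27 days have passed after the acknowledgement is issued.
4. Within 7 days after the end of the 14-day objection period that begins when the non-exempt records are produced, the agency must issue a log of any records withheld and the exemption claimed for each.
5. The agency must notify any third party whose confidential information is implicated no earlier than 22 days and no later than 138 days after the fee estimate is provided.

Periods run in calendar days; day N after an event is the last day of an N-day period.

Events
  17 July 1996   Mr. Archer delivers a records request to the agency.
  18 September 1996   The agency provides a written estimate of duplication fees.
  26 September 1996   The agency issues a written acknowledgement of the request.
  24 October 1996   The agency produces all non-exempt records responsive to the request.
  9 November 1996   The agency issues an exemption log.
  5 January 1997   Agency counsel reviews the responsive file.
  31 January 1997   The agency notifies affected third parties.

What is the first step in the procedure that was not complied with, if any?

Step 1

(1) due by 17 July 1996 + 60 days = 15 September 1996; done 18 September 1996 — 3 days late.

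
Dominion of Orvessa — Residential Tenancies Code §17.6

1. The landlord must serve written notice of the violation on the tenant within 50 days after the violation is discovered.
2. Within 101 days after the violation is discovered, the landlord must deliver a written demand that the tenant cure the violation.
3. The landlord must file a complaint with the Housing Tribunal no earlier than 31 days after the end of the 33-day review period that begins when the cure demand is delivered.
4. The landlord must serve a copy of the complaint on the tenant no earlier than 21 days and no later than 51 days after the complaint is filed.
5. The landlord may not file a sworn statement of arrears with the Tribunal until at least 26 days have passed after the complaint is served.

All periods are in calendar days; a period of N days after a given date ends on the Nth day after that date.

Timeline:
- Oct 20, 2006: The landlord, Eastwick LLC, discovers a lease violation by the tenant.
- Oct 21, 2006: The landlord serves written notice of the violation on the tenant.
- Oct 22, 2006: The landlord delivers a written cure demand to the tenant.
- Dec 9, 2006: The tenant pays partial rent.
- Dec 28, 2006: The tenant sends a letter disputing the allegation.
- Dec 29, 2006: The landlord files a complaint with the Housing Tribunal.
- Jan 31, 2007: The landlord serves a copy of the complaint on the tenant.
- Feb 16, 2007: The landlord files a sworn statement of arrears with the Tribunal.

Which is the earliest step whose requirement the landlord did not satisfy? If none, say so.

Step 1 — counting 50 days from Oct 20, 2006 (when the violation is discovered) gives a deadline of Dec 9, 2006; completed Oct 21, 2006, before the deadline.
Step 2 — counting 101 days from Oct 20, 2006 (when the violation is discovered) gives a deadline of Jan 29, 2007; Oct 22, 2006 is within that limit.
Step 3 — must wait 31 days from Nov 24, 2006 (end of the 33-day review period, which began when the cure demand is delivered on Oct 22, 2006), so not before Dec 25, 2006; done Dec 29, 2006, after the minimum wait.
Step 4 — 21 and 51 days from Dec 29, 2006 (when the complaint is filed) are Jan 19, 2007 and Feb 18, 2007 respectively; done Jan 31, 2007 — within the window.
Step 5 — must wait 26 days from Jan 31, 2007 (when the complaint is served), so not before Feb 26, 2007; done Feb 16, 2007 — 10 days too early.

Step 5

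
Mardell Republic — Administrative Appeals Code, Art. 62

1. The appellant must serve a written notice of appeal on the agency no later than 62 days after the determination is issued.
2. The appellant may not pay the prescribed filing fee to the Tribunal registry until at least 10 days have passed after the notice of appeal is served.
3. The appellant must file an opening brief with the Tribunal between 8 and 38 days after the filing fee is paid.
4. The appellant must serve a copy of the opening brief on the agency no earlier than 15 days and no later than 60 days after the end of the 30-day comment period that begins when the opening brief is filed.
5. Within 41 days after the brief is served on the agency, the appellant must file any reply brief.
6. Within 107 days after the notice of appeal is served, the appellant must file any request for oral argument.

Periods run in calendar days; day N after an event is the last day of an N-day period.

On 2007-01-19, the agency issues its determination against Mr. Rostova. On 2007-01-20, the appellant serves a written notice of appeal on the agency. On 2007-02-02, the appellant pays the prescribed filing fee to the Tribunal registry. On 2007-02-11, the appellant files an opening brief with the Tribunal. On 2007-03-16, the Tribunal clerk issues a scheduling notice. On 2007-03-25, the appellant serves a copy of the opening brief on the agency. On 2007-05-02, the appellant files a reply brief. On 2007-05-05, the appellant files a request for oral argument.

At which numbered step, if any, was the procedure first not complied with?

Step 1: 62 days after 2007-01-19 (when the determination is issued) is 2007-03-22; 2007-01-20 is within that limit.
Step 2: the earliest permitted date is 10 days after 2007-01-20 (when the notice of appeal is served), i.e. 2007-01-30; 2007-02-02 is on or after that date.
Step 3: the window is 8–38 days after 2007-02-02 (when the filing fee is paid), so 2007-02-10 through 2007-03-12; done 2007-02-11 — within the window.
Step 4: the window is 15–60 days after 2007-03-13 (end of the 30-day comment period, which began when the opening brief is filed on 2007-02-11), so 2007-03-28 through 2007-05-12; 2007-03-25 is 3 days too early.

Step 4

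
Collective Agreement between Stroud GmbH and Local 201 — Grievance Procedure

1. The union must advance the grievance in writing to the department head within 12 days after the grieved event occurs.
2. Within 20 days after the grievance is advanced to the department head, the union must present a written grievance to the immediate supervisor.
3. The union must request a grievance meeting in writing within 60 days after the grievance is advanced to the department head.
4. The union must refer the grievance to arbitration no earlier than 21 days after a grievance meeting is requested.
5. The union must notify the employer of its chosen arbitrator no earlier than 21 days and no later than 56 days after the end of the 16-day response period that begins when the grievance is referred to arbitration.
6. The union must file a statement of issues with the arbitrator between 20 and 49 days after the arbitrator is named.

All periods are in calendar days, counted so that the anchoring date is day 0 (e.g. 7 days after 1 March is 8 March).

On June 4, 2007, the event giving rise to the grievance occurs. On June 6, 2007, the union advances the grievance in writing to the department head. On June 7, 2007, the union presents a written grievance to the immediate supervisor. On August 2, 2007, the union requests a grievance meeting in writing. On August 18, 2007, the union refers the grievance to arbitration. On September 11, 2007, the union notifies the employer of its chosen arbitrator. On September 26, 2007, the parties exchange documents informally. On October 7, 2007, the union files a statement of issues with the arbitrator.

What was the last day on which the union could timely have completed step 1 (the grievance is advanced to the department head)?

Step 1 runs from June 4, 2007, when the grieved event occurs. 12 days after June 4, 2007 is June 16, 2007.

June 16, 2007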